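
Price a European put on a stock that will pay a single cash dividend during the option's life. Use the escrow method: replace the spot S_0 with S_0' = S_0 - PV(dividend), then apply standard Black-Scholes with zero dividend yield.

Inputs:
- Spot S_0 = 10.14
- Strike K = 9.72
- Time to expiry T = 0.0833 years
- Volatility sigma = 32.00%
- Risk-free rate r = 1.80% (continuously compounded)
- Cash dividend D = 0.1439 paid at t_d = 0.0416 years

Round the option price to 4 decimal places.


PV(D) = D * exp(-r * t_d) = 0.1439 * 0.99925148 = 0.14379229
S_0' = S_0 - PV(D) = 10.1400 - 0.14379229 = 9.99620771
d1 = (ln(S_0'/K) + (r + sigma^2/2)*T) / (sigma*sqrt(T)) = 0.36580147
d2 = d1 - sigma*sqrt(T) = 0.27344391
exp(-rT) = 0.99850172
N(-d1) = 0.35725661; N(-d2) = 0.39225600
P = K * exp(-rT) * N(-d2) - S_0' * N(-d1) = 9.7200 * 0.99850172 * 0.39225600 - 9.99620771 * 0.35725661 = 0.2358

Answer: Price = 0.2358


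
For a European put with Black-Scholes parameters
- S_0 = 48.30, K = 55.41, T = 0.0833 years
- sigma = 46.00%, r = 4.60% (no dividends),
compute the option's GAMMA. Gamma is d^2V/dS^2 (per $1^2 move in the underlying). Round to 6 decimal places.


d1 = -0.9391369735; d2 = -1.0719009746
phi(d1) = 0.2566793443; exp(-qT) = 1.0000000000; exp(-rT) = 0.9961755320
Gamma = exp(-qT) * phi(d1) / (S * sigma * sqrt(T)) = 1.0000000000 * 0.2566793443 / (48.3000 * 0.4600 * 0.2886173938) = 0.040028

Answer: Gamma = 0.040028


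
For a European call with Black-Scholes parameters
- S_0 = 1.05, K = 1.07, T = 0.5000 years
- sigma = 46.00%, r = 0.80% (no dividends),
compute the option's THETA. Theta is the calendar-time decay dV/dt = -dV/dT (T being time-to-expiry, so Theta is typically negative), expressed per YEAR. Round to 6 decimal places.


d1 = 0.1169232289; d2 = -0.2083458904
phi(d1) = 0.3962246011; exp(-qT) = 1.0000000000; exp(-rT) = 0.9960079893
Theta = -S*exp(-qT)*phi(d1)*sigma/(2*sqrt(T)) - r*K*exp(-rT)*N(d2) + q*S*exp(-qT)*N(d1)
N(d1) = 0.5465395548; N(d2) = 0.4174794512; sqrt(T) = 0.7071067812
Term 1 = -1.0500 * 1.0000000000 * 0.3962246011 * 0.4600 / (2 * 0.7071067812) = -0.1353236084
Term 2 = -0.0080 * 1.0700 * 0.9960079893 * 0.4174794512 = -0.0035593582
Term 3 = 0 (no dividend yield, q = 0)
Theta = -0.1353236084 + (-0.0035593582) + (0.0000000000) = -0.138883

Answer: Theta = -0.138883


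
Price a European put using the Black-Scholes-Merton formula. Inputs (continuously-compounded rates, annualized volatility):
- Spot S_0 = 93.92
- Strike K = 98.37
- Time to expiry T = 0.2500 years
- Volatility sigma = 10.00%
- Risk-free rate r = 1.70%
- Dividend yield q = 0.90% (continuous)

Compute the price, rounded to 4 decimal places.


d1 = (ln(S/K) + (r - q + 0.5*sigma^2) * T) / (sigma * sqrt(T)) = -0.86085047
d2 = d1 - sigma * sqrt(T) = -0.91085047
exp(-rT) = 0.99575902; exp(-qT) = 0.99775253
P = K * exp(-rT) * N(-d2) - S_0 * exp(-qT) * N(-d1)
N(-d1) = 0.80533980; N(-d2) = 0.81881292
P = 98.3700 * 0.99575902 * 0.81881292 - 93.9200 * 0.99775253 * 0.80533980 = 4.7375

Answer: Price = 4.7375


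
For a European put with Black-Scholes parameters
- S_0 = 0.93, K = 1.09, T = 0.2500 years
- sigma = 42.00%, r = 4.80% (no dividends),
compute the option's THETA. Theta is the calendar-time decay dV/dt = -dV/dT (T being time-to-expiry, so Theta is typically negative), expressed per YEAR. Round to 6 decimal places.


d1 = -0.5938018527; d2 = -0.8038018527
phi(d1) = 0.3344597106; exp(-qT) = 1.0000000000; exp(-rT) = 0.9880717129
Theta = -S*exp(-qT)*phi(d1)*sigma/(2*sqrt(T)) + r*K*exp(-rT)*N(-d2) - q*S*exp(-qT)*N(-d1)
N(-d1) = 0.7236776751; N(-d2) = 0.7892442902; sqrt(T) = 0.5000000000
Term 1 = -0.9300 * 1.0000000000 * 0.3344597106 * 0.4200 / (2 * 0.5000000000) = -0.1306399630
Term 2 = 0.0480 * 1.0900 * 0.9880717129 * 0.7892442902 = 0.0408007034
Term 3 = 0 (no dividend yield, q = 0)
Theta = -0.1306399630 + (0.0408007034) + (0.0000000000) = -0.089839

Answer: Theta = -0.089839


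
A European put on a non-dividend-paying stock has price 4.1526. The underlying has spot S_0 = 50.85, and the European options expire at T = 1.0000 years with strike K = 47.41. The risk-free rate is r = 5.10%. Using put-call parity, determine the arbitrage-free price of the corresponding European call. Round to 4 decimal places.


Answer: Call price = 9.9499

Derivation:
Put-call parity: C - P = S_0 * exp(-qT) - K * exp(-rT).
S_0 * exp(-qT) = 50.8500 * 1.00000000 = 50.85000000
K * exp(-rT) = 47.4100 * 0.95027867 = 45.05271177
C = P + S*exp(-qT) - K*exp(-rT)
C = 4.1526 + 50.85000000 - 45.05271177 = 9.9499


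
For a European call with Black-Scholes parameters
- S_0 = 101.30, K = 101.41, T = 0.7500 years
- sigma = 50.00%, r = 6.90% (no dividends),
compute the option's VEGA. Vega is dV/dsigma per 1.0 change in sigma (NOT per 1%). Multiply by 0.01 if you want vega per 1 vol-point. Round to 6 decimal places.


Answer: Vega = 33.105250

Derivation:
d1 = 0.3335114767; d2 = -0.0995012252
phi(d1) = 0.3773608129; exp(-qT) = 1.0000000000; exp(-rT) = 0.9495662287
Vega = S * exp(-qT) * phi(d1) * sqrt(T) = 101.3000 * 1.0000000000 * 0.3773608129 * 0.8660254038 = 33.105250


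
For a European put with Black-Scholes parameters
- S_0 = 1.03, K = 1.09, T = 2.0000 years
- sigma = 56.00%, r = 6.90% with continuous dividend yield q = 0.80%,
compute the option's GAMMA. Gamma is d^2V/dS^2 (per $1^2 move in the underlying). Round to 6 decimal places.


Answer: Gamma = 0.429235

Derivation:
d1 = 0.4785359107; d2 = -0.3134236842
phi(d1) = 0.3557820901; exp(-qT) = 0.9841273201; exp(-rT) = 0.8710986917
Gamma = exp(-qT) * phi(d1) / (S * sigma * sqrt(T)) = 0.9841273201 * 0.3557820901 / (1.0300 * 0.5600 * 1.4142135624) = 0.429235


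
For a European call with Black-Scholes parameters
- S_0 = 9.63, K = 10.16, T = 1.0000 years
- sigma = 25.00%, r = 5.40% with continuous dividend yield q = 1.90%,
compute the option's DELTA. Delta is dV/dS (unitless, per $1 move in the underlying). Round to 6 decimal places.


d1 = 0.0506991346; d2 = -0.1993008654
phi(d1) = 0.3984298887; exp(-qT) = 0.9811793622; exp(-rT) = 0.9474321065
N(d1) = 0.5202173669
Delta = exp(-qT) * N(d1) = 0.9811793622 * 0.5202173669 = 0.510427

Answer: Delta = 0.510427


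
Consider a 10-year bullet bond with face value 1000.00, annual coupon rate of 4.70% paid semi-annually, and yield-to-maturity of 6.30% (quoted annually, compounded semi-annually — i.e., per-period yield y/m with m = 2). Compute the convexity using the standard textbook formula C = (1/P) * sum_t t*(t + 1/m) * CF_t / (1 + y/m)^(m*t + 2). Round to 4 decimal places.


Coupon per period c = face * coupon_rate / m = 23.500000
Periods per year m = 2; per-period yield y/m = 0.031500
Number of cashflows N = 20
Cashflows (t years, CF_t, discount factor 1/(1+y/m)^(m*t), PV):
  t = 0.5000: CF_t = 23.500000, DF = 0.969462, PV = 22.782356
  t = 1.0000: CF_t = 23.500000, DF = 0.939856, PV = 22.086627
  t = 1.5000: CF_t = 23.500000, DF = 0.911155, PV = 21.412144
  t = 2.0000: CF_t = 23.500000, DF = 0.883330, PV = 20.758259
  t = 2.5000: CF_t = 23.500000, DF = 0.856355, PV = 20.124343
  t = 3.0000: CF_t = 23.500000, DF = 0.830204, PV = 19.509784
  t = 3.5000: CF_t = 23.500000, DF = 0.804851, PV = 18.913994
  t = 4.0000: CF_t = 23.500000, DF = 0.780272, PV = 18.336397
  t = 4.5000: CF_t = 23.500000, DF = 0.756444, PV = 17.776439
  t = 5.0000: CF_t = 23.500000, DF = 0.733344, PV = 17.233581
  t = 5.5000: CF_t = 23.500000, DF = 0.710949, PV = 16.707301
  t = 6.0000: CF_t = 23.500000, DF = 0.689238, PV = 16.197093
  t = 6.5000: CF_t = 23.500000, DF = 0.668190, PV = 15.702465
  t = 7.0000: CF_t = 23.500000, DF = 0.647785, PV = 15.222943
  t = 7.5000: CF_t = 23.500000, DF = 0.628003, PV = 14.758064
  t = 8.0000: CF_t = 23.500000, DF = 0.608825, PV = 14.307381
  t = 8.5000: CF_t = 23.500000, DF = 0.590232, PV = 13.870462
  t = 9.0000: CF_t = 23.500000, DF = 0.572208, PV = 13.446885
  t = 9.5000: CF_t = 23.500000, DF = 0.554734, PV = 13.036243
  t = 10.0000: CF_t = 1023.500000, DF = 0.537793, PV = 550.431400
Price P = sum_t PV_t = 882.614161
Convexity numerator sum_t t*(t + 1/m) * CF_t / (1+y/m)^(m*t + 2):
  t = 0.5000: term = 10.706072
  t = 1.0000: term = 31.137389
  t = 1.5000: term = 60.373028
  t = 2.0000: term = 97.548922
  t = 2.5000: term = 141.854951
  t = 3.0000: term = 192.532169
  t = 3.5000: term = 248.870149
  t = 4.0000: term = 310.204465
  t = 4.5000: term = 375.914281
  t = 5.0000: term = 445.420056
  t = 5.5000: term = 518.181355
  t = 6.0000: term = 593.694762
  t = 6.5000: term = 671.491894
  t = 7.0000: term = 751.137508
  t = 7.5000: term = 832.227693
  t = 8.0000: term = 914.388159
  t = 8.5000: term = 997.272592
  t = 9.0000: term = 1080.561105
  t = 9.5000: term = 1163.958749
  t = 10.0000: term = 54319.283816
Convexity = (1/P) * sum = 63756.759113 / 882.614161 = 72.236275

Answer: Convexity = 72.2363


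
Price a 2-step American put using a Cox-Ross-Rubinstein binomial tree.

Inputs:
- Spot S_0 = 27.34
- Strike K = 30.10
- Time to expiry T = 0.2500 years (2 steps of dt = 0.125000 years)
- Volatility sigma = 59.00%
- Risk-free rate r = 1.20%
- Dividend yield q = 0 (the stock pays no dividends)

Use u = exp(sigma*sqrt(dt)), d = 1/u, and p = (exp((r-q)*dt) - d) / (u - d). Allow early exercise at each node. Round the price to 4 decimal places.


dt = T/N = 0.125000
u = exp(sigma*sqrt(dt)) = 1.231948; d = 1/u = 0.811723
p = (exp((r-q)*dt) - d) / (u - d) = 0.451611
Discount per step: exp(-r*dt) = 0.998501
Stock lattice S(k, i) with i counting down-moves:
  k=0: S(0,0) = 27.3400
  k=1: S(1,0) = 33.6815; S(1,1) = 22.1925
  k=2: S(2,0) = 41.4938; S(2,1) = 27.3400; S(2,2) = 18.0142
Terminal payoffs V(N, i) = max(K - S_T, 0):
  V(2,0) = 0.000000; V(2,1) = 2.760000; V(2,2) = 12.085845
Backward induction: V(k, i) = exp(-r*dt) * [p * V(k+1, i) + (1-p) * V(k+1, i+1)]; then take max(V_cont, immediate exercise) for American.
  V(1,0) = exp(-r*dt) * [p*0.000000 + (1-p)*2.760000] = 1.511284; exercise = 0.000000; V(1,0) = max -> 1.511284
  V(1,1) = exp(-r*dt) * [p*2.760000 + (1-p)*12.085845] = 7.862385; exercise = 7.907501; V(1,1) = max -> 7.907501
  V(0,0) = exp(-r*dt) * [p*1.511284 + (1-p)*7.907501] = 5.011374; exercise = 2.760000; V(0,0) = max -> 5.011374

Answer: Price = V(0,0) = 5.0114


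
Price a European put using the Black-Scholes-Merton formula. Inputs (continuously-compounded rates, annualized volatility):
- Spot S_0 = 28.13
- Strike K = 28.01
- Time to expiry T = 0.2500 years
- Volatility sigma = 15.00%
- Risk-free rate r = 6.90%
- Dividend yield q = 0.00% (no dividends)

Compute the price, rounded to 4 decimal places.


d1 = (ln(S/K) + (r - q + 0.5*sigma^2) * T) / (sigma * sqrt(T)) = 0.32450044
d2 = d1 - sigma * sqrt(T) = 0.24950044
exp(-rT) = 0.98289793; exp(-qT) = 1.00000000
P = K * exp(-rT) * N(-d2) - S_0 * exp(-qT) * N(-d1)
N(-d1) = 0.37277959; N(-d2) = 0.40148685
P = 28.0100 * 0.98289793 * 0.40148685 - 28.1300 * 1.00000000 * 0.37277959 = 0.5670

Answer: Price = 0.5670


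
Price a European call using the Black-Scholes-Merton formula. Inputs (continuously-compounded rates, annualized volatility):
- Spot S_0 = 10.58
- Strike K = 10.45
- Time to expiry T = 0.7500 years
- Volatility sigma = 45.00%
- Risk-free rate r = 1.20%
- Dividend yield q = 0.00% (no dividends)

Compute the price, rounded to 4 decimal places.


d1 = (ln(S/K) + (r - q + 0.5*sigma^2) * T) / (sigma * sqrt(T)) = 0.24967435
d2 = d1 - sigma * sqrt(T) = -0.14003708
exp(-rT) = 0.99104038; exp(-qT) = 1.00000000
C = S_0 * exp(-qT) * N(d1) - K * exp(-rT) * N(d2)
N(d1) = 0.59858040; N(d2) = 0.44431535
C = 10.5800 * 1.00000000 * 0.59858040 - 10.4500 * 0.99104038 * 0.44431535 = 1.7315

Answer: Price = 1.7315


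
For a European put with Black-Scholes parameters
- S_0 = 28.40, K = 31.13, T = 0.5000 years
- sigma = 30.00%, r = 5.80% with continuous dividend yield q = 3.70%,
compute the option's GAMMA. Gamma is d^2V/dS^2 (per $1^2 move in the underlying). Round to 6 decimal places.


d1 = -0.2771049618; d2 = -0.4892369962
phi(d1) = 0.3839157647; exp(-qT) = 0.9816700746; exp(-rT) = 0.9714164645
Gamma = exp(-qT) * phi(d1) / (S * sigma * sqrt(T)) = 0.9816700746 * 0.3839157647 / (28.4000 * 0.3000 * 0.7071067812) = 0.062557

Answer: Gamma = 0.062557


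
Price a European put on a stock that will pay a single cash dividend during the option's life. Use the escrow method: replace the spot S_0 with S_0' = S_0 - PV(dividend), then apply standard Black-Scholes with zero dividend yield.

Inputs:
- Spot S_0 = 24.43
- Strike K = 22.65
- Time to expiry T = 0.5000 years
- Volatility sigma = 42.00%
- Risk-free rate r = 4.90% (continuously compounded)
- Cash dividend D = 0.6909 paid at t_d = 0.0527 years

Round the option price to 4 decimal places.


Answer: Price = 1.9637

Derivation:
PV(D) = D * exp(-r * t_d) = 0.6909 * 0.99742103 = 0.68911819
S_0' = S_0 - PV(D) = 24.4300 - 0.68911819 = 23.74088181
d1 = (ln(S_0'/K) + (r + sigma^2/2)*T) / (sigma*sqrt(T)) = 0.38937569
d2 = d1 - sigma*sqrt(T) = 0.09239084
exp(-rT) = 0.97579769
N(-d1) = 0.34849913; N(-d2) = 0.46319376
P = K * exp(-rT) * N(-d2) - S_0' * N(-d1) = 22.6500 * 0.97579769 * 0.46319376 - 23.74088181 * 0.34849913 = 1.9637


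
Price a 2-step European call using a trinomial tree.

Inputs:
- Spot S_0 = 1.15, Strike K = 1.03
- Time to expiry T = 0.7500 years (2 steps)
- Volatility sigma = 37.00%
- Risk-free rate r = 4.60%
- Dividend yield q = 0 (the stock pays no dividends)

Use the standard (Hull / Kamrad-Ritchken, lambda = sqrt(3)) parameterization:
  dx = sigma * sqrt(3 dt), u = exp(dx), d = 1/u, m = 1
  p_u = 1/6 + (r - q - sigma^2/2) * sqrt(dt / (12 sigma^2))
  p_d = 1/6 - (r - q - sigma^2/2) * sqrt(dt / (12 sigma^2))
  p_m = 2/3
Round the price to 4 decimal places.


Answer: Price = V(0,0) = 0.2281

Derivation:
dt = T/N = 0.375000; dx = sigma*sqrt(3*dt) = 0.392444
u = exp(dx) = 1.480595; d = 1/u = 0.675404
p_u = 0.155941, p_m = 0.666667, p_d = 0.177393
Discount per step: exp(-r*dt) = 0.982898
Stock lattice S(k, j) with j the centered position index:
  k=0: S(0,+0) = 1.1500
  k=1: S(1,-1) = 0.7767; S(1,+0) = 1.1500; S(1,+1) = 1.7027
  k=2: S(2,-2) = 0.5246; S(2,-1) = 0.7767; S(2,+0) = 1.1500; S(2,+1) = 1.7027; S(2,+2) = 2.5210
Terminal payoffs V(N, j) = max(S_T - K, 0):
  V(2,-2) = 0.000000; V(2,-1) = 0.000000; V(2,+0) = 0.120000; V(2,+1) = 0.672685; V(2,+2) = 1.490987
Backward induction: V(k, j) = exp(-r*dt) * [p_u * V(k+1, j+1) + p_m * V(k+1, j) + p_d * V(k+1, j-1)]
  V(1,-1) = exp(-r*dt) * [p_u*0.120000 + p_m*0.000000 + p_d*0.000000] = 0.018393
  V(1,+0) = exp(-r*dt) * [p_u*0.672685 + p_m*0.120000 + p_d*0.000000] = 0.181737
  V(1,+1) = exp(-r*dt) * [p_u*1.490987 + p_m*0.672685 + p_d*0.120000] = 0.690239
  V(0,+0) = exp(-r*dt) * [p_u*0.690239 + p_m*0.181737 + p_d*0.018393] = 0.228088


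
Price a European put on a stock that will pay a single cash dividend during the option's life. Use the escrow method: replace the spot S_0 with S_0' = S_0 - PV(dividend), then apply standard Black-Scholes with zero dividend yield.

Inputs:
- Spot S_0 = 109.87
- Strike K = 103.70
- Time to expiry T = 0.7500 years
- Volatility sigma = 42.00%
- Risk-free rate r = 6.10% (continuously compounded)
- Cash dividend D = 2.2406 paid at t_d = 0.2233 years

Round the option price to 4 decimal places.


Answer: Price = 11.0019

Derivation:
PV(D) = D * exp(-r * t_d) = 2.2406 * 0.98647105 = 2.21028703
S_0' = S_0 - PV(D) = 109.8700 - 2.21028703 = 107.65971297
d1 = (ln(S_0'/K) + (r + sigma^2/2)*T) / (sigma*sqrt(T)) = 0.41067016
d2 = d1 - sigma*sqrt(T) = 0.04693949
exp(-rT) = 0.95528075
N(-d1) = 0.34065721; N(-d2) = 0.48128073
P = K * exp(-rT) * N(-d2) - S_0' * N(-d1) = 103.7000 * 0.95528075 * 0.48128073 - 107.65971297 * 0.34065721 = 11.0019


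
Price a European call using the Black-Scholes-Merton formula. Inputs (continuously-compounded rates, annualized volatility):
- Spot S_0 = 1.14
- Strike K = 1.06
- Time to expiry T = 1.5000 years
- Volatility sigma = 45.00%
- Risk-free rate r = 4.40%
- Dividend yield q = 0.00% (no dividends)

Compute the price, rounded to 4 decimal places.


Answer: Price = 0.3124

Derivation:
d1 = (ln(S/K) + (r - q + 0.5*sigma^2) * T) / (sigma * sqrt(T)) = 0.52733768
d2 = d1 - sigma * sqrt(T) = -0.02379751
exp(-rT) = 0.93613086; exp(-qT) = 1.00000000
C = S_0 * exp(-qT) * N(d1) - K * exp(-rT) * N(d2)
N(d1) = 0.70102044; N(d2) = 0.49050706
C = 1.1400 * 1.00000000 * 0.70102044 - 1.0600 * 0.93613086 * 0.49050706 = 0.3124


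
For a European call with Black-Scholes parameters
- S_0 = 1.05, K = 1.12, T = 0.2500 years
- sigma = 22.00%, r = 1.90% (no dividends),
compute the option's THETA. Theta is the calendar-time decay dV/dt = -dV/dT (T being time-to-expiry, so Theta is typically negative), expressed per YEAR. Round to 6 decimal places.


Answer: Theta = -0.087608

Derivation:
d1 = -0.4885320103; d2 = -0.5985320103
phi(d1) = 0.3540665831; exp(-qT) = 1.0000000000; exp(-rT) = 0.9952612634
Theta = -S*exp(-qT)*phi(d1)*sigma/(2*sqrt(T)) - r*K*exp(-rT)*N(d2) + q*S*exp(-qT)*N(d1)
N(d1) = 0.3125865290; N(d2) = 0.2747425033; sqrt(T) = 0.5000000000
Term 1 = -1.0500 * 1.0000000000 * 0.3540665831 * 0.2200 / (2 * 0.5000000000) = -0.0817893807
Term 2 = -0.0190 * 1.1200 * 0.9952612634 * 0.2747425033 = -0.0058188153
Term 3 = 0 (no dividend yield, q = 0)
Theta = -0.0817893807 + (-0.0058188153) + (0.0000000000) = -0.087608


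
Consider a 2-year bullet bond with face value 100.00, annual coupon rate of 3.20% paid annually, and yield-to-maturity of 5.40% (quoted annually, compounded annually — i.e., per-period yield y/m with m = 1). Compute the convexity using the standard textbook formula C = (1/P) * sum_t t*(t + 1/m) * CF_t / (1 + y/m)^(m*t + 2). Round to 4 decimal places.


Coupon per period c = face * coupon_rate / m = 3.200000
Periods per year m = 1; per-period yield y/m = 0.054000
Number of cashflows N = 2
Cashflows (t years, CF_t, discount factor 1/(1+y/m)^(m*t), PV):
  t = 1.0000: CF_t = 3.200000, DF = 0.948767, PV = 3.036053
  t = 2.0000: CF_t = 103.200000, DF = 0.900158, PV = 92.896313
Price P = sum_t PV_t = 95.932366
Convexity numerator sum_t t*(t + 1/m) * CF_t / (1+y/m)^(m*t + 2):
  t = 1.0000: term = 5.465855
  t = 2.0000: term = 501.728191
Convexity = (1/P) * sum = 507.194047 / 95.932366 = 5.286996

Answer: Convexity = 5.2870


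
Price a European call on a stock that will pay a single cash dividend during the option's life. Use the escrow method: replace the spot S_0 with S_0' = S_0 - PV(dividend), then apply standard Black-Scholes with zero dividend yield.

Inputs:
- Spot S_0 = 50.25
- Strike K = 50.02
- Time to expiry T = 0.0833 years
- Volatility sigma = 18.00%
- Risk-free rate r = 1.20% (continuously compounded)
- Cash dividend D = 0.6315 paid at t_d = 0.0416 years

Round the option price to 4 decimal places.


PV(D) = D * exp(-r * t_d) = 0.6315 * 0.99950092 = 0.63118483
S_0' = S_0 - PV(D) = 50.2500 - 0.63118483 = 49.61881517
d1 = (ln(S_0'/K) + (r + sigma^2/2)*T) / (sigma*sqrt(T)) = -0.10979098
d2 = d1 - sigma*sqrt(T) = -0.16174211
exp(-rT) = 0.99900090
N(d1) = 0.45628757; N(d2) = 0.43575447
C = S_0' * N(d1) - K * exp(-rT) * N(d2) = 49.61881517 * 0.45628757 - 50.0200 * 0.99900090 * 0.43575447 = 0.8658

Answer: Price = 0.8658


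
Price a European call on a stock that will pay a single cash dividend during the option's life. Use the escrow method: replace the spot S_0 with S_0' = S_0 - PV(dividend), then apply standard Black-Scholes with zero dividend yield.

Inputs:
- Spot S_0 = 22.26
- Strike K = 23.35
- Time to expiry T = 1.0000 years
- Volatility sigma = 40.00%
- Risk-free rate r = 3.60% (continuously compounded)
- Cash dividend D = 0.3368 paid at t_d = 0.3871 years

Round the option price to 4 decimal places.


Answer: Price = 3.2328

Derivation:
PV(D) = D * exp(-r * t_d) = 0.3368 * 0.98616105 = 0.33213904
S_0' = S_0 - PV(D) = 22.2600 - 0.33213904 = 21.92786096
d1 = (ln(S_0'/K) + (r + sigma^2/2)*T) / (sigma*sqrt(T)) = 0.13290259
d2 = d1 - sigma*sqrt(T) = -0.26709741
exp(-rT) = 0.96464029
N(d1) = 0.55286479; N(d2) = 0.39469708
C = S_0' * N(d1) - K * exp(-rT) * N(d2) = 21.92786096 * 0.55286479 - 23.3500 * 0.96464029 * 0.39469708 = 3.2328


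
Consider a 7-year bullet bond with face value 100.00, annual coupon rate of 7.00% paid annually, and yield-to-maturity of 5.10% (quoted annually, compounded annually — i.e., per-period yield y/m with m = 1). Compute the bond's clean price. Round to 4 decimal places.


Coupon per period c = face * coupon_rate / m = 7.000000
Periods per year m = 1; per-period yield y/m = 0.051000
Number of cashflows N = 7
Cashflows (t years, CF_t, discount factor 1/(1+y/m)^(m*t), PV):
  t = 1.0000: CF_t = 7.000000, DF = 0.951475, PV = 6.660324
  t = 2.0000: CF_t = 7.000000, DF = 0.905304, PV = 6.337130
  t = 3.0000: CF_t = 7.000000, DF = 0.861374, PV = 6.029619
  t = 4.0000: CF_t = 7.000000, DF = 0.819576, PV = 5.737031
  t = 5.0000: CF_t = 7.000000, DF = 0.779806, PV = 5.458640
  t = 6.0000: CF_t = 7.000000, DF = 0.741965, PV = 5.193758
  t = 7.0000: CF_t = 107.000000, DF = 0.705961, PV = 75.537875
Price P = sum_t PV_t = 110.954377

Answer: Price = 110.9544


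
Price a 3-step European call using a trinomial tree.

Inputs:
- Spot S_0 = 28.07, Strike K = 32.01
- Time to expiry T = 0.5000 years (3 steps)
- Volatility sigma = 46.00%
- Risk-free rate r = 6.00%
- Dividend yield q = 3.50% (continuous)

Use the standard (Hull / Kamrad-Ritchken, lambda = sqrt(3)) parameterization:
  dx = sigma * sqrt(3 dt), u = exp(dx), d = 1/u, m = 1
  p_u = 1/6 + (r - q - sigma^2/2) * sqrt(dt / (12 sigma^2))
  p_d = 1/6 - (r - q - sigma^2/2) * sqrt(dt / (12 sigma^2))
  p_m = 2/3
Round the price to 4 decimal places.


dt = T/N = 0.166667; dx = sigma*sqrt(3*dt) = 0.325269
u = exp(dx) = 1.384403; d = 1/u = 0.722333
p_u = 0.145966, p_m = 0.666667, p_d = 0.187367
Discount per step: exp(-r*dt) = 0.990050
Stock lattice S(k, j) with j the centered position index:
  k=0: S(0,+0) = 28.0700
  k=1: S(1,-1) = 20.2759; S(1,+0) = 28.0700; S(1,+1) = 38.8602
  k=2: S(2,-2) = 14.6459; S(2,-1) = 20.2759; S(2,+0) = 28.0700; S(2,+1) = 38.8602; S(2,+2) = 53.7982
  k=3: S(3,-3) = 10.5792; S(3,-2) = 14.6459; S(3,-1) = 20.2759; S(3,+0) = 28.0700; S(3,+1) = 38.8602; S(3,+2) = 53.7982; S(3,+3) = 74.4784
Terminal payoffs V(N, j) = max(S_T - K, 0):
  V(3,-3) = 0.000000; V(3,-2) = 0.000000; V(3,-1) = 0.000000; V(3,+0) = 0.000000; V(3,+1) = 6.850197; V(3,+2) = 21.788180; V(3,+3) = 42.468370
Backward induction: V(k, j) = exp(-r*dt) * [p_u * V(k+1, j+1) + p_m * V(k+1, j) + p_d * V(k+1, j-1)]
  V(2,-2) = exp(-r*dt) * [p_u*0.000000 + p_m*0.000000 + p_d*0.000000] = 0.000000
  V(2,-1) = exp(-r*dt) * [p_u*0.000000 + p_m*0.000000 + p_d*0.000000] = 0.000000
  V(2,+0) = exp(-r*dt) * [p_u*6.850197 + p_m*0.000000 + p_d*0.000000] = 0.989946
  V(2,+1) = exp(-r*dt) * [p_u*21.788180 + p_m*6.850197 + p_d*0.000000] = 7.670043
  V(2,+2) = exp(-r*dt) * [p_u*42.468370 + p_m*21.788180 + p_d*6.850197] = 21.788907
  V(1,-1) = exp(-r*dt) * [p_u*0.989946 + p_m*0.000000 + p_d*0.000000] = 0.143061
  V(1,+0) = exp(-r*dt) * [p_u*7.670043 + p_m*0.989946 + p_d*0.000000] = 1.761822
  V(1,+1) = exp(-r*dt) * [p_u*21.788907 + p_m*7.670043 + p_d*0.989946] = 8.394912
  V(0,+0) = exp(-r*dt) * [p_u*8.394912 + p_m*1.761822 + p_d*0.143061] = 2.402577

Answer: Price = V(0,0) = 2.4026


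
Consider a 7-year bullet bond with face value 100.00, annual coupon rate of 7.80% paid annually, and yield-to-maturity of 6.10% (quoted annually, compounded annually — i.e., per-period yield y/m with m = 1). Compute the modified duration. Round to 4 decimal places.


Coupon per period c = face * coupon_rate / m = 7.800000
Periods per year m = 1; per-period yield y/m = 0.061000
Number of cashflows N = 7
Cashflows (t years, CF_t, discount factor 1/(1+y/m)^(m*t), PV):
  t = 1.0000: CF_t = 7.800000, DF = 0.942507, PV = 7.351555
  t = 2.0000: CF_t = 7.800000, DF = 0.888320, PV = 6.928893
  t = 3.0000: CF_t = 7.800000, DF = 0.837247, PV = 6.530530
  t = 4.0000: CF_t = 7.800000, DF = 0.789112, PV = 6.155071
  t = 5.0000: CF_t = 7.800000, DF = 0.743743, PV = 5.801198
  t = 6.0000: CF_t = 7.800000, DF = 0.700983, PV = 5.467670
  t = 7.0000: CF_t = 107.800000, DF = 0.660682, PV = 71.221493
Price P = sum_t PV_t = 109.456410
First compute Macaulay numerator sum_t t * PV_t:
  t * PV_t at t = 1.0000: 7.351555
  t * PV_t at t = 2.0000: 13.857785
  t * PV_t at t = 3.0000: 19.591591
  t * PV_t at t = 4.0000: 24.620284
  t * PV_t at t = 5.0000: 29.005990
  t * PV_t at t = 6.0000: 32.806020
  t * PV_t at t = 7.0000: 498.550451
Macaulay duration D = 625.783677 / 109.456410 = 5.717195
Modified duration = D / (1 + y/m) = 5.717195 / (1 + 0.061000) = 5.388497

Answer: Modified duration = 5.3885


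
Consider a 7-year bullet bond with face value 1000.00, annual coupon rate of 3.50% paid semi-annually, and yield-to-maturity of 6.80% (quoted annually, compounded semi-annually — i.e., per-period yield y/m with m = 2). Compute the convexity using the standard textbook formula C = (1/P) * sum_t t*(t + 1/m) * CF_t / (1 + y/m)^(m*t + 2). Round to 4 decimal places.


Coupon per period c = face * coupon_rate / m = 17.500000
Periods per year m = 2; per-period yield y/m = 0.034000
Number of cashflows N = 14
Cashflows (t years, CF_t, discount factor 1/(1+y/m)^(m*t), PV):
  t = 0.5000: CF_t = 17.500000, DF = 0.967118, PV = 16.924565
  t = 1.0000: CF_t = 17.500000, DF = 0.935317, PV = 16.368051
  t = 1.5000: CF_t = 17.500000, DF = 0.904562, PV = 15.829837
  t = 2.0000: CF_t = 17.500000, DF = 0.874818, PV = 15.309320
  t = 2.5000: CF_t = 17.500000, DF = 0.846052, PV = 14.805919
  t = 3.0000: CF_t = 17.500000, DF = 0.818233, PV = 14.319070
  t = 3.5000: CF_t = 17.500000, DF = 0.791327, PV = 13.848230
  t = 4.0000: CF_t = 17.500000, DF = 0.765307, PV = 13.392873
  t = 4.5000: CF_t = 17.500000, DF = 0.740142, PV = 12.952488
  t = 5.0000: CF_t = 17.500000, DF = 0.715805, PV = 12.526584
  t = 5.5000: CF_t = 17.500000, DF = 0.692268, PV = 12.114685
  t = 6.0000: CF_t = 17.500000, DF = 0.669505, PV = 11.716330
  t = 6.5000: CF_t = 17.500000, DF = 0.647490, PV = 11.331073
  t = 7.0000: CF_t = 1017.500000, DF = 0.626199, PV = 637.157611
Price P = sum_t PV_t = 818.596635
Convexity numerator sum_t t*(t + 1/m) * CF_t / (1+y/m)^(m*t + 2):
  t = 0.5000: term = 7.914918
  t = 1.0000: term = 22.963980
  t = 1.5000: term = 44.417756
  t = 2.0000: term = 71.595351
  t = 2.5000: term = 103.861727
  t = 3.0000: term = 140.625163
  t = 3.5000: term = 181.334833
  t = 4.0000: term = 225.478515
  t = 4.5000: term = 272.580410
  t = 5.0000: term = 322.199066
  t = 5.5000: term = 373.925415
  t = 6.0000: term = 427.380904
  t = 6.5000: term = 482.215720
  t = 7.0000: term = 31287.084936
Convexity = (1/P) * sum = 33963.578693 / 818.596635 = 41.490005

Answer: Convexity = 41.4900


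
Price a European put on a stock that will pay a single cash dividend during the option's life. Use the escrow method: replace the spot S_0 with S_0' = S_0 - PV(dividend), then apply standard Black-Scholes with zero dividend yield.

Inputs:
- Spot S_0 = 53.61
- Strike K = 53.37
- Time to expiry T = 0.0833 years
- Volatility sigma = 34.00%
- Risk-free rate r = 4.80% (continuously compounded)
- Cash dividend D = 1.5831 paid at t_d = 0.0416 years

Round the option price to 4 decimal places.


Answer: Price = 2.6704

Derivation:
PV(D) = D * exp(-r * t_d) = 1.5831 * 0.99800519 = 1.57994202
S_0' = S_0 - PV(D) = 53.6100 - 1.57994202 = 52.03005798
d1 = (ln(S_0'/K) + (r + sigma^2/2)*T) / (sigma*sqrt(T)) = -0.16930679
d2 = d1 - sigma*sqrt(T) = -0.26743670
exp(-rT) = 0.99600958
N(-d1) = 0.56722233; N(-d2) = 0.60543353
P = K * exp(-rT) * N(-d2) - S_0' * N(-d1) = 53.3700 * 0.99600958 * 0.60543353 - 52.03005798 * 0.56722233 = 2.6704


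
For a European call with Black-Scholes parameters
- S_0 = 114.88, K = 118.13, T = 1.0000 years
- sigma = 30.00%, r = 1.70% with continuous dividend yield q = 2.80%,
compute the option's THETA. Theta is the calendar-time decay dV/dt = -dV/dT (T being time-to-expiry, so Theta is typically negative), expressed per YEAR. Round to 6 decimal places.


Answer: Theta = -5.863823

Derivation:
d1 = 0.0203413078; d2 = -0.2796586922
phi(d1) = 0.3988597540; exp(-qT) = 0.9723883668; exp(-rT) = 0.9831436846
Theta = -S*exp(-qT)*phi(d1)*sigma/(2*sqrt(T)) - r*K*exp(-rT)*N(d2) + q*S*exp(-qT)*N(d1)
N(d1) = 0.5081144481; N(d2) = 0.3898696865; sqrt(T) = 1.0000000000
Term 1 = -114.8800 * 0.9723883668 * 0.3988597540 * 0.3000 / (2 * 1.0000000000) = -6.6833723488
Term 2 = -0.0170 * 118.1300 * 0.9831436846 * 0.3898696865 = -0.7697427161
Term 3 = 0.0280 * 114.8800 * 0.9723883668 * 0.5081144481 = 1.5892922181
Theta = -6.6833723488 + (-0.7697427161) + (1.5892922181) = -5.863823


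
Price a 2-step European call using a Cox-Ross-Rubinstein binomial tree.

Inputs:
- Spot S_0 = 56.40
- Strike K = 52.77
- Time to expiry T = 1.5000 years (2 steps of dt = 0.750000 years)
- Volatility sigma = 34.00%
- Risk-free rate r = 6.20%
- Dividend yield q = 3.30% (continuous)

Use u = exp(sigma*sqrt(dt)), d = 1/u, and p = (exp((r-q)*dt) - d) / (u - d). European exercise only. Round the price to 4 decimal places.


Answer: Price = V(0,0) = 11.2192

Derivation:
dt = T/N = 0.750000
u = exp(sigma*sqrt(dt)) = 1.342386; d = 1/u = 0.744942
p = (exp((r-q)*dt) - d) / (u - d) = 0.463719
Discount per step: exp(-r*dt) = 0.954565
Stock lattice S(k, i) with i counting down-moves:
  k=0: S(0,0) = 56.4000
  k=1: S(1,0) = 75.7106; S(1,1) = 42.0147
  k=2: S(2,0) = 101.6328; S(2,1) = 56.4000; S(2,2) = 31.2986
Terminal payoffs V(N, i) = max(S_T - K, 0):
  V(2,0) = 48.862812; V(2,1) = 3.630000; V(2,2) = 0.000000
Backward induction: V(k, i) = exp(-r*dt) * [p * V(k+1, i) + (1-p) * V(k+1, i+1)].
  V(1,0) = exp(-r*dt) * [p*48.862812 + (1-p)*3.630000] = 23.487361
  V(1,1) = exp(-r*dt) * [p*3.630000 + (1-p)*0.000000] = 1.606819
  V(0,0) = exp(-r*dt) * [p*23.487361 + (1-p)*1.606819] = 11.219228


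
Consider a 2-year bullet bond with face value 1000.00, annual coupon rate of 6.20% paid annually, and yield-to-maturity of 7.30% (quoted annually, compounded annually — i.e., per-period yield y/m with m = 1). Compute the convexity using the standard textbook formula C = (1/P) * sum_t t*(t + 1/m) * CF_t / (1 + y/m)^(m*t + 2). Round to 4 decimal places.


Answer: Convexity = 5.0066

Derivation:
Coupon per period c = face * coupon_rate / m = 62.000000
Periods per year m = 1; per-period yield y/m = 0.073000
Number of cashflows N = 2
Cashflows (t years, CF_t, discount factor 1/(1+y/m)^(m*t), PV):
  t = 1.0000: CF_t = 62.000000, DF = 0.931966, PV = 57.781920
  t = 2.0000: CF_t = 1062.000000, DF = 0.868561, PV = 922.412273
Price P = sum_t PV_t = 980.194193
Convexity numerator sum_t t*(t + 1/m) * CF_t / (1+y/m)^(m*t + 2):
  t = 1.0000: term = 100.374298
  t = 2.0000: term = 4807.030518
Convexity = (1/P) * sum = 4907.404815 / 980.194193 = 5.006564


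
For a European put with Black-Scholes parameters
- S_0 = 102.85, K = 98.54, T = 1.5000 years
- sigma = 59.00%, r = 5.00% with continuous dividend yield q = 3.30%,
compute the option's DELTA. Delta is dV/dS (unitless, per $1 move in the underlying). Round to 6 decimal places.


d1 = 0.4558321322; d2 = -0.2667673420
phi(d1) = 0.3595758993; exp(-qT) = 0.9517051581; exp(-rT) = 0.9277434863
N(-d1) = 0.3242553480
Delta = -exp(-qT) * N(-d1) = -0.9517051581 * 0.3242553480 = -0.308595

Answer: Delta = -0.308595


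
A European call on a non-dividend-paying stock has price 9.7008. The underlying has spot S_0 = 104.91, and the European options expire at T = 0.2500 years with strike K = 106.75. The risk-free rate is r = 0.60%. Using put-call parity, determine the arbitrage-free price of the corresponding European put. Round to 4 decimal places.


Put-call parity: C - P = S_0 * exp(-qT) - K * exp(-rT).
S_0 * exp(-qT) = 104.9100 * 1.00000000 = 104.91000000
K * exp(-rT) = 106.7500 * 0.99850112 = 106.58999503
P = C - S*exp(-qT) + K*exp(-rT)
P = 9.7008 - 104.91000000 + 106.58999503 = 11.3808

Answer: Put price = 11.3808


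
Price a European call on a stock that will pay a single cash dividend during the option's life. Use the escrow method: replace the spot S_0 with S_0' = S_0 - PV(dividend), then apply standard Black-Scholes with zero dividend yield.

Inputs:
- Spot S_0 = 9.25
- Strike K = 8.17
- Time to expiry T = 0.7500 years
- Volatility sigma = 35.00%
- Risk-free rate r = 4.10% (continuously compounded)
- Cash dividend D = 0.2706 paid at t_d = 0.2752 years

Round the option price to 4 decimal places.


Answer: Price = 1.6334

Derivation:
PV(D) = D * exp(-r * t_d) = 0.2706 * 0.98878022 = 0.26756393
S_0' = S_0 - PV(D) = 9.2500 - 0.26756393 = 8.98243607
d1 = (ln(S_0'/K) + (r + sigma^2/2)*T) / (sigma*sqrt(T)) = 0.56576933
d2 = d1 - sigma*sqrt(T) = 0.26266044
exp(-rT) = 0.96971797
N(d1) = 0.71422470; N(d2) = 0.60359384
C = S_0' * N(d1) - K * exp(-rT) * N(d2) = 8.98243607 * 0.71422470 - 8.1700 * 0.96971797 * 0.60359384 = 1.6334


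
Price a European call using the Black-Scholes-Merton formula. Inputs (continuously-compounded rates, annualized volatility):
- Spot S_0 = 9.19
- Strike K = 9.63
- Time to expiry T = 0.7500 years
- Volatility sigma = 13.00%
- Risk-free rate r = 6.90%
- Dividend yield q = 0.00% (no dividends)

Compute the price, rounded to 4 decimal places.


Answer: Price = 0.4348

Derivation:
d1 = (ln(S/K) + (r - q + 0.5*sigma^2) * T) / (sigma * sqrt(T)) = 0.10054964
d2 = d1 - sigma * sqrt(T) = -0.01203366
exp(-rT) = 0.94956623; exp(-qT) = 1.00000000
C = S_0 * exp(-qT) * N(d1) - K * exp(-rT) * N(d2)
N(d1) = 0.54004601; N(d2) = 0.49519938
C = 9.1900 * 1.00000000 * 0.54004601 - 9.6300 * 0.94956623 * 0.49519938 = 0.4348


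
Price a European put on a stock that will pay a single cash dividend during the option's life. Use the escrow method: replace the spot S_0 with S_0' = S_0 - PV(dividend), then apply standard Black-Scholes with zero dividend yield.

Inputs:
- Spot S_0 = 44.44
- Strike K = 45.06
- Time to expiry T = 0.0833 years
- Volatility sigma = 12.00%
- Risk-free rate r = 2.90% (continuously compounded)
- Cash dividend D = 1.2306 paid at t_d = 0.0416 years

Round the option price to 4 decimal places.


Answer: Price = 1.8371

Derivation:
PV(D) = D * exp(-r * t_d) = 1.2306 * 0.99879433 = 1.22911630
S_0' = S_0 - PV(D) = 44.4400 - 1.22911630 = 43.21088370
d1 = (ln(S_0'/K) + (r + sigma^2/2)*T) / (sigma*sqrt(T)) = -1.12279771
d2 = d1 - sigma*sqrt(T) = -1.15743180
exp(-rT) = 0.99758722
N(-d1) = 0.86923829; N(-d2) = 0.87645201
P = K * exp(-rT) * N(-d2) - S_0' * N(-d1) = 45.0600 * 0.99758722 * 0.87645201 - 43.21088370 * 0.86923829 = 1.8371


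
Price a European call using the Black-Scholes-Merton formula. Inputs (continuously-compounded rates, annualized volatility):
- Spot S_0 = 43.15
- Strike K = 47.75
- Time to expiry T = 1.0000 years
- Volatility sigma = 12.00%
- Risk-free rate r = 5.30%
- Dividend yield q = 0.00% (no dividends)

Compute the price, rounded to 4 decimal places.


Answer: Price = 1.2168

Derivation:
d1 = (ln(S/K) + (r - q + 0.5*sigma^2) * T) / (sigma * sqrt(T)) = -0.34247208
d2 = d1 - sigma * sqrt(T) = -0.46247208
exp(-rT) = 0.94838001; exp(-qT) = 1.00000000
C = S_0 * exp(-qT) * N(d1) - K * exp(-rT) * N(d2)
N(d1) = 0.36599783; N(d2) = 0.32187141
C = 43.1500 * 1.00000000 * 0.36599783 - 47.7500 * 0.94838001 * 0.32187141 = 1.2168


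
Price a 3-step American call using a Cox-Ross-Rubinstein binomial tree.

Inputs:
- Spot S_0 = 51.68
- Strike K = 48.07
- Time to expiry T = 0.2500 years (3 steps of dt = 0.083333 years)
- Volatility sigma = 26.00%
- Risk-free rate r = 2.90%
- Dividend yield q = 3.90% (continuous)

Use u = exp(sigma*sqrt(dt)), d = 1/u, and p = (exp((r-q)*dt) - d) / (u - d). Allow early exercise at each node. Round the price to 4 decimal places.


Answer: Price = V(0,0) = 4.5244

Derivation:
dt = T/N = 0.083333
u = exp(sigma*sqrt(dt)) = 1.077944; d = 1/u = 0.927692
p = (exp((r-q)*dt) - d) / (u - d) = 0.475701
Discount per step: exp(-r*dt) = 0.997586
Stock lattice S(k, i) with i counting down-moves:
  k=0: S(0,0) = 51.6800
  k=1: S(1,0) = 55.7081; S(1,1) = 47.9431
  k=2: S(2,0) = 60.0503; S(2,1) = 51.6800; S(2,2) = 44.4764
  k=3: S(3,0) = 64.7308; S(3,1) = 55.7081; S(3,2) = 47.9431; S(3,3) = 41.2604
Terminal payoffs V(N, i) = max(S_T - K, 0):
  V(3,0) = 16.660822; V(3,1) = 7.638147; V(3,2) = 0.000000; V(3,3) = 0.000000
Backward induction: V(k, i) = exp(-r*dt) * [p * V(k+1, i) + (1-p) * V(k+1, i+1)]; then take max(V_cont, immediate exercise) for American.
  V(2,0) = exp(-r*dt) * [p*16.660822 + (1-p)*7.638147] = 11.901445; exercise = 11.980263; V(2,0) = max -> 11.980263
  V(2,1) = exp(-r*dt) * [p*7.638147 + (1-p)*0.000000] = 3.624704; exercise = 3.610000; V(2,1) = max -> 3.624704
  V(2,2) = exp(-r*dt) * [p*0.000000 + (1-p)*0.000000] = 0.000000; exercise = 0.000000; V(2,2) = max -> 0.000000
  V(1,0) = exp(-r*dt) * [p*11.980263 + (1-p)*3.624704] = 7.581108; exercise = 7.638147; V(1,0) = max -> 7.638147
  V(1,1) = exp(-r*dt) * [p*3.624704 + (1-p)*0.000000] = 1.720113; exercise = 0.000000; V(1,1) = max -> 1.720113
  V(0,0) = exp(-r*dt) * [p*7.638147 + (1-p)*1.720113] = 4.524380; exercise = 3.610000; V(0,0) = max -> 4.524380


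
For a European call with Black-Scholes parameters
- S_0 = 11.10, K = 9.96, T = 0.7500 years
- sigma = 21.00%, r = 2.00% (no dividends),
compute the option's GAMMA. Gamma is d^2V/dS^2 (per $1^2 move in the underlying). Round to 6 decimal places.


d1 = 0.7692809456; d2 = 0.5874156108
phi(d1) = 0.2967589399; exp(-qT) = 1.0000000000; exp(-rT) = 0.9851119396
Gamma = exp(-qT) * phi(d1) / (S * sigma * sqrt(T)) = 1.0000000000 * 0.2967589399 / (11.1000 * 0.2100 * 0.8660254038) = 0.147005

Answer: Gamma = 0.147005


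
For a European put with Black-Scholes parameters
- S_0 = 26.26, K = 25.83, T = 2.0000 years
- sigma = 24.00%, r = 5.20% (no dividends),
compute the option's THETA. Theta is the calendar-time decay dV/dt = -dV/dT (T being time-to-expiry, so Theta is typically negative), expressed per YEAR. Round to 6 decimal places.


Answer: Theta = -0.258348

Derivation:
d1 = 0.5247623912; d2 = 0.1853511363
phi(d1) = 0.3476266163; exp(-qT) = 1.0000000000; exp(-rT) = 0.9012252974
Theta = -S*exp(-qT)*phi(d1)*sigma/(2*sqrt(T)) + r*K*exp(-rT)*N(-d2) - q*S*exp(-qT)*N(-d1)
N(-d1) = 0.2998741895; N(-d2) = 0.4264768159; sqrt(T) = 1.4142135624
Term 1 = -26.2600 * 1.0000000000 * 0.3476266163 * 0.2400 / (2 * 1.4142135624) = -0.7745937547
Term 2 = 0.0520 * 25.8300 * 0.9012252974 * 0.4264768159 = 0.5162458230
Term 3 = 0 (no dividend yield, q = 0)
Theta = -0.7745937547 + (0.5162458230) + (0.0000000000) = -0.258348


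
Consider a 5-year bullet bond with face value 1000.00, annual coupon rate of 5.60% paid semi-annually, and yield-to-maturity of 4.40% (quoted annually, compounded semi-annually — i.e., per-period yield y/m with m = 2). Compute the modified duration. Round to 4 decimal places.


Answer: Modified duration = 4.3514

Derivation:
Coupon per period c = face * coupon_rate / m = 28.000000
Periods per year m = 2; per-period yield y/m = 0.022000
Number of cashflows N = 10
Cashflows (t years, CF_t, discount factor 1/(1+y/m)^(m*t), PV):
  t = 0.5000: CF_t = 28.000000, DF = 0.978474, PV = 27.397260
  t = 1.0000: CF_t = 28.000000, DF = 0.957411, PV = 26.807495
  t = 1.5000: CF_t = 28.000000, DF = 0.936801, PV = 26.230426
  t = 2.0000: CF_t = 28.000000, DF = 0.916635, PV = 25.665779
  t = 2.5000: CF_t = 28.000000, DF = 0.896903, PV = 25.113287
  t = 3.0000: CF_t = 28.000000, DF = 0.877596, PV = 24.572687
  t = 3.5000: CF_t = 28.000000, DF = 0.858704, PV = 24.043725
  t = 4.0000: CF_t = 28.000000, DF = 0.840220, PV = 23.526150
  t = 4.5000: CF_t = 28.000000, DF = 0.822133, PV = 23.019716
  t = 5.0000: CF_t = 1028.000000, DF = 0.804435, PV = 826.959340
Price P = sum_t PV_t = 1053.335867
First compute Macaulay numerator sum_t t * PV_t:
  t * PV_t at t = 0.5000: 13.698630
  t * PV_t at t = 1.0000: 26.807495
  t * PV_t at t = 1.5000: 39.345639
  t * PV_t at t = 2.0000: 51.331558
  t * PV_t at t = 2.5000: 62.783216
  t * PV_t at t = 3.0000: 73.718062
  t * PV_t at t = 3.5000: 84.153039
  t * PV_t at t = 4.0000: 94.104601
  t * PV_t at t = 4.5000: 103.588724
  t * PV_t at t = 5.0000: 4134.796700
Macaulay duration D = 4684.327665 / 1053.335867 = 4.447136
Modified duration = D / (1 + y/m) = 4.447136 / (1 + 0.022000) = 4.351405


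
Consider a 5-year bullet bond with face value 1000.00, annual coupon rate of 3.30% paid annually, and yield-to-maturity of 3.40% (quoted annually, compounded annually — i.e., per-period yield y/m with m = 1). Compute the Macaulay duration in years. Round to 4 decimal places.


Answer: Macaulay duration = 4.6898 years

Derivation:
Coupon per period c = face * coupon_rate / m = 33.000000
Periods per year m = 1; per-period yield y/m = 0.034000
Number of cashflows N = 5
Cashflows (t years, CF_t, discount factor 1/(1+y/m)^(m*t), PV):
  t = 1.0000: CF_t = 33.000000, DF = 0.967118, PV = 31.914894
  t = 2.0000: CF_t = 33.000000, DF = 0.935317, PV = 30.865468
  t = 3.0000: CF_t = 33.000000, DF = 0.904562, PV = 29.850549
  t = 4.0000: CF_t = 33.000000, DF = 0.874818, PV = 28.869003
  t = 5.0000: CF_t = 1033.000000, DF = 0.846052, PV = 873.972219
Price P = sum_t PV_t = 995.472132
Macaulay numerator sum_t t * PV_t:
  t * PV_t at t = 1.0000: 31.914894
  t * PV_t at t = 2.0000: 61.730935
  t * PV_t at t = 3.0000: 89.551647
  t * PV_t at t = 4.0000: 115.476012
  t * PV_t at t = 5.0000: 4369.861093
Macaulay duration D = (sum_t t * PV_t) / P = 4668.534581 / 995.472132 = 4.689769
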